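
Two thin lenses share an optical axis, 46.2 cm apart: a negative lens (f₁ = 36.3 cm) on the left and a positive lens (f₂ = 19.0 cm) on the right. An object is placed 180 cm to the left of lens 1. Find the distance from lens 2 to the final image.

25.3 cm

Lens 1 is diverging, so f₁ = −36.3 cm.
Lens 1: 1/d_i1 = 1/f₁ − 1/d_o1 = 1/(-36.3) − 1/(180) = -0.03310, so d_i1 = -30.21 cm.
The intermediate image is 30.21 cm to the left of lens 1 (virtual), which is 46.2 − (-30.21) = 76.41 cm to the left of lens 2, so d_o2 = +76.41 cm.
Lens 2: 1/d_i2 = 1/f₂ − 1/d_o2 = 1/(19.0) − 1/(76.41) = 0.03954, so d_i2 = 25.3 cm.
The final image is real, 25.3 cm to the right of lens 2 (overall magnification ≈ -0.056).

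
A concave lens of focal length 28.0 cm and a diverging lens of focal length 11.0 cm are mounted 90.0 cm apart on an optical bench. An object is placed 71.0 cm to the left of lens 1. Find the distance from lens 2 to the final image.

10.0 cm

Lens 1 is diverging, so f₁ = −28.0 cm.
Lens 1: 1/d_i1 = 1/f₁ − 1/d_o1 = 1/(-28.0) − 1/(71.0) = -0.04980, so d_i1 = -20.08 cm.
The intermediate image is 20.08 cm to the left of lens 1 (virtual), which is 90.0 − (-20.08) = 110.1 cm to the left of lens 2, so d_o2 = +110.1 cm.
Lens 2 is diverging, so f₂ = −11.0 cm.
Lens 2: 1/d_i2 = 1/f₂ − 1/d_o2 = 1/(-11.0) − 1/(110.1) = -0.09999, so d_i2 = -10.0 cm.
The final image is virtual, 10.0 cm to the left of lens 2 (overall magnification ≈ 0.026).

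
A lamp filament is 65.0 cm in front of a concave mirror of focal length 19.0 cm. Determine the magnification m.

m = -0.413

1/d_i = 1/f − 1/d_o = 1/(19.00) − 1/(65.0) = 0.03725, so d_i = 26.85 cm.
m = −d_i/d_o = −(26.85)/(65.0) = -0.413.
The image is real, inverted and reduced, in front of the mirror.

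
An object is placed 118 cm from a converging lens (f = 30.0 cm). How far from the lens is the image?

40.2 cm

Lens equation: 1/d_i = 1/f − 1/d_o = 1/(30.00) − 1/(118) = 0.03333 − 0.008475 = 0.02486, so d_i = 40.2 cm.
The image is real, inverted and reduced, on the far side of the lens.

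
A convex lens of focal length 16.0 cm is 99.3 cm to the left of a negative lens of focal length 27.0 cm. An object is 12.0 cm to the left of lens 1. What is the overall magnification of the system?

Lens 1: 1/d_i1 = 1/(16.0) − 1/(12.0) = -0.02083, so d_i1 = -48.00 cm; m₁ = −d_i1/d_o1 = +4.000.
d_o2 = 99.3 − (-48.00) = 147.3 cm.
f₂ = −27.0 cm (diverging).
Lens 2: 1/d_i2 = 1/(-27.0) − 1/(147.3) = -0.04383, so d_i2 = -22.82 cm; m₂ = −d_i2/d_o2 = +0.1549.
m = m₁·m₂ = (+4.000)(+0.1549) = +0.620.

m = +0.620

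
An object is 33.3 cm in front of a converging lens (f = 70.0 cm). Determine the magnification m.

m = +1.91

1/d_i = 1/f − 1/d_o = 1/(70.00) − 1/(33.3) = -0.01574, so d_i = -63.51 cm.
m = −d_i/d_o = −(-63.51)/(33.3) = +1.91.
The image is virtual, upright and enlarged, on the same side as the object.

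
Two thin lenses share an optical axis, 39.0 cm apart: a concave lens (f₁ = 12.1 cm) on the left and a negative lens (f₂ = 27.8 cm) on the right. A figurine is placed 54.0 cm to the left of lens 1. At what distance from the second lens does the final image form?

Lens 1 is diverging, so f₁ = −12.1 cm.
Lens 1: 1/d_i1 = 1/f₁ − 1/d_o1 = 1/(-12.1) − 1/(54.0) = -0.1012, so d_i1 = -9.885 cm.
The intermediate image is 9.885 cm to the left of lens 1 (virtual), which is 39.0 − (-9.885) = 48.88 cm to the left of lens 2, so d_o2 = +48.88 cm.
Lens 2 is diverging, so f₂ = −27.8 cm.
Lens 2: 1/d_i2 = 1/f₂ − 1/d_o2 = 1/(-27.8) − 1/(48.88) = -0.05643, so d_i2 = -17.7 cm.
The final image is virtual, 17.7 cm to the left of lens 2 (overall magnification ≈ 0.066).

17.7 cm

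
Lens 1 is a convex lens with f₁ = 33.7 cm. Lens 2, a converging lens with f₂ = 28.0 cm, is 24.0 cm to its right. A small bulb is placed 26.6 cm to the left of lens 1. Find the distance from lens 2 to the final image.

34.4 cm

Lens 1: 1/d_i1 = 1/f₁ − 1/d_o1 = 1/(33.7) − 1/(26.6) = -0.007920, so d_i1 = -126.3 cm.
The intermediate image is 126.3 cm to the left of lens 1 (virtual), which is 24.0 − (-126.3) = 150.3 cm to the left of lens 2, so d_o2 = +150.3 cm.
Lens 2: 1/d_i2 = 1/f₂ − 1/d_o2 = 1/(28.0) − 1/(150.3) = 0.02906, so d_i2 = 34.4 cm.
The final image is real, 34.4 cm to the right of lens 2 (overall magnification ≈ -1.1).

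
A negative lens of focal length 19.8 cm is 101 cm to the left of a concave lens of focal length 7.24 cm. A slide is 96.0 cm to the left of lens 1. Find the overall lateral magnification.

m = +0.00993

f₁ = −19.8 cm (diverging).
Lens 1: 1/d_i1 = 1/(-19.8) − 1/(96.0) = -0.06092, so d_i1 = -16.41 cm; m₁ = −d_i1/d_o1 = +0.1709.
d_o2 = 101 − (-16.41) = 117.4 cm.
f₂ = −7.24 cm (diverging).
Lens 2: 1/d_i2 = 1/(-7.24) − 1/(117.4) = -0.1466, so d_i2 = -6.819 cm; m₂ = −d_i2/d_o2 = +0.05809.
m = m₁·m₂ = (+0.1709)(+0.05809) = +0.00993.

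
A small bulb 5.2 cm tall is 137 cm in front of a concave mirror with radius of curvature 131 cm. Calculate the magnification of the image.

f = R/2 = 131/2 = 65.50 cm.
1/d_i = 1/f − 1/d_o = 1/(65.50) − 1/(137) = 0.007968, so d_i = 125.5 cm.
m = −d_i/d_o = −(125.5)/(137) = -0.916.
The image is real, inverted and reduced, in front of the mirror.

m = -0.916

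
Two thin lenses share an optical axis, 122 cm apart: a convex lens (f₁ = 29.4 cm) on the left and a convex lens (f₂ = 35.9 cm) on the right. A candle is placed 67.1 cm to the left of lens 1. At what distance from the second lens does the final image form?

74.1 cm

Lens 1: 1/d_i1 = 1/f₁ − 1/d_o1 = 1/(29.4) − 1/(67.1) = 0.01911, so d_i1 = 52.33 cm.
The intermediate image is 52.33 cm to the right of lens 1, which is 122 − (52.33) = 69.67 cm to the left of lens 2, so d_o2 = +69.67 cm.
Lens 2: 1/d_i2 = 1/f₂ − 1/d_o2 = 1/(35.9) − 1/(69.67) = 0.01350, so d_i2 = 74.1 cm.
The final image is real, 74.1 cm to the right of lens 2 (overall magnification ≈ 0.83).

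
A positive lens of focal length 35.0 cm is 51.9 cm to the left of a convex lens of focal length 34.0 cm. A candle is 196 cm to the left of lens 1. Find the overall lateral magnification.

m = -0.299

Lens 1: 1/d_i1 = 1/(35.0) − 1/(196) = 0.02347, so d_i1 = 42.61 cm; m₁ = −d_i1/d_o1 = -0.2174.
d_o2 = 51.9 − (42.61) = 9.290 cm.
Lens 2: 1/d_i2 = 1/(34.0) − 1/(9.290) = -0.07823, so d_i2 = -12.78 cm; m₂ = −d_i2/d_o2 = +1.376.
m = m₁·m₂ = (-0.2174)(+1.376) = -0.299.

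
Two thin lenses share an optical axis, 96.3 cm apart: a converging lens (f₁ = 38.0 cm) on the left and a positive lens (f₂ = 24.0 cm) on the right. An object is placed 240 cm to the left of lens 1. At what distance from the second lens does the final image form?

45.2 cm

Lens 1: 1/d_i1 = 1/f₁ − 1/d_o1 = 1/(38.0) − 1/(240) = 0.02215, so d_i1 = 45.15 cm.
The intermediate image is 45.15 cm to the right of lens 1, which is 96.3 − (45.15) = 51.15 cm to the left of lens 2, so d_o2 = +51.15 cm.
Lens 2: 1/d_i2 = 1/f₂ − 1/d_o2 = 1/(24.0) − 1/(51.15) = 0.02212, so d_i2 = 45.2 cm.
The final image is real, 45.2 cm to the right of lens 2 (overall magnification ≈ 0.17).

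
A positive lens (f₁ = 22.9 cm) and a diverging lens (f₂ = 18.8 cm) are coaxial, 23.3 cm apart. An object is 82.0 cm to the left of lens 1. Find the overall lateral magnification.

Lens 1: 1/d_i1 = 1/(22.9) − 1/(82.0) = 0.03147, so d_i1 = 31.77 cm; m₁ = −d_i1/d_o1 = -0.3874.
d_o2 = 23.3 − (31.77) = -8.470 cm (virtual object).
f₂ = −18.8 cm (diverging).
Lens 2: 1/d_i2 = 1/(-18.8) − 1/(-8.470) = 0.06487, so d_i2 = 15.41 cm; m₂ = −d_i2/d_o2 = +1.820.
m = m₁·m₂ = (-0.3874)(+1.820) = -0.705.

m = -0.705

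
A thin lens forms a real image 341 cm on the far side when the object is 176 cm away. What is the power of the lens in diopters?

P = +0.861 D

d_i = +341 cm.
1/f = 1/d_o + 1/d_i = 1/(176) + 1/(341) = 0.008614 cm⁻¹.
f = 116.1 cm = 1.161 m, so P = 1/f = +0.861 D.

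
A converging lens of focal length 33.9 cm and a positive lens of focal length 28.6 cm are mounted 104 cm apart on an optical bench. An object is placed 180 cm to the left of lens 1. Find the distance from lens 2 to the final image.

52.9 cm

Lens 1: 1/d_i1 = 1/f₁ − 1/d_o1 = 1/(33.9) − 1/(180) = 0.02394, so d_i1 = 41.77 cm.
The intermediate image is 41.77 cm to the right of lens 1, which is 104 − (41.77) = 62.23 cm to the left of lens 2, so d_o2 = +62.23 cm.
Lens 2: 1/d_i2 = 1/f₂ − 1/d_o2 = 1/(28.6) − 1/(62.23) = 0.01890, so d_i2 = 52.9 cm.
The final image is real, 52.9 cm to the right of lens 2 (overall magnification ≈ 0.20).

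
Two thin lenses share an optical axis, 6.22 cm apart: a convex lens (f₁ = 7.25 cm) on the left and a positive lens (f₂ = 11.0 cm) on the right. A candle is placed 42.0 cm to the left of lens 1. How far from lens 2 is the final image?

Lens 1: 1/d_i1 = 1/f₁ − 1/d_o1 = 1/(7.25) − 1/(42.0) = 0.1141, so d_i1 = 8.763 cm.
The intermediate image is 8.763 cm to the right of lens 1, which lies 2.543 cm to the right of lens 2 — a virtual object — so d_o2 = −2.543 cm.
Lens 2: 1/d_i2 = 1/f₂ − 1/d_o2 = 1/(11.0) − 1/(-2.543) = 0.4841, so d_i2 = 2.07 cm.
The final image is real, 2.07 cm to the right of lens 2 (overall magnification ≈ -0.17).

2.07 cm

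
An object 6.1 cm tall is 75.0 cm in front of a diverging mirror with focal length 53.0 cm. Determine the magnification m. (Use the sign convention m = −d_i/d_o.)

m = +0.414

For a diverging mirror, f = -53.0 cm.
1/d_i = 1/f − 1/d_o = 1/(-53.00) − 1/(75.0) = -0.03220, so d_i = -31.05 cm.
m = −d_i/d_o = −(-31.05)/(75.0) = +0.414.
The image is virtual, upright and reduced, behind the mirror.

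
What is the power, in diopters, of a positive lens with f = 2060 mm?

P = +0.485 D

f = 206 cm = 2.06 m.
P = 1/f = 1/(2.06 m) = +0.485 D.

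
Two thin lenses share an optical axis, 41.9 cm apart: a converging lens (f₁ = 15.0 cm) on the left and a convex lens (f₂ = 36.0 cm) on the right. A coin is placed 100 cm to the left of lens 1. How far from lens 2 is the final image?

74.3 cm

Lens 1: 1/d_i1 = 1/f₁ − 1/d_o1 = 1/(15.0) − 1/(100) = 0.05667, so d_i1 = 17.65 cm.
The intermediate image is 17.65 cm to the right of lens 1, which is 41.9 − (17.65) = 24.25 cm to the left of lens 2, so d_o2 = +24.25 cm.
Lens 2: 1/d_i2 = 1/f₂ − 1/d_o2 = 1/(36.0) − 1/(24.25) = -0.01346, so d_i2 = -74.3 cm.
The final image is virtual, 74.3 cm to the left of lens 2 (overall magnification ≈ -0.54).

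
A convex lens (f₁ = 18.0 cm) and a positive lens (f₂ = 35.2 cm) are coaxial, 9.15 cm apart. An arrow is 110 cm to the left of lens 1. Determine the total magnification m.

m = -0.145

Lens 1: 1/d_i1 = 1/(18.0) − 1/(110) = 0.04646, so d_i1 = 21.52 cm; m₁ = −d_i1/d_o1 = -0.1956.
d_o2 = 9.15 − (21.52) = -12.37 cm (virtual object).
Lens 2: 1/d_i2 = 1/(35.2) − 1/(-12.37) = 0.1092, so d_i2 = 9.153 cm; m₂ = −d_i2/d_o2 = +0.7400.
m = m₁·m₂ = (-0.1956)(+0.7400) = -0.145.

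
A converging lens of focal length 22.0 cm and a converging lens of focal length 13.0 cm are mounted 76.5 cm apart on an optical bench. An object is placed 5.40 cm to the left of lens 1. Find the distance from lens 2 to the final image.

Lens 1: 1/d_i1 = 1/f₁ − 1/d_o1 = 1/(22.0) − 1/(5.40) = -0.1397, so d_i1 = -7.157 cm.
The intermediate image is 7.157 cm to the left of lens 1 (virtual), which is 76.5 − (-7.157) = 83.66 cm to the left of lens 2, so d_o2 = +83.66 cm.
Lens 2: 1/d_i2 = 1/f₂ − 1/d_o2 = 1/(13.0) − 1/(83.66) = 0.06497, so d_i2 = 15.4 cm.
The final image is real, 15.4 cm to the right of lens 2 (overall magnification ≈ -0.24).

15.4 cm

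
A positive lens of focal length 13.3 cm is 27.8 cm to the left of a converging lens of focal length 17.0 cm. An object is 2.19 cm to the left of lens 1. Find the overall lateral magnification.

m = -1.52

Lens 1: 1/d_i1 = 1/(13.3) − 1/(2.19) = -0.3814, so d_i1 = -2.622 cm; m₁ = −d_i1/d_o1 = +1.197.
d_o2 = 27.8 − (-2.622) = 30.42 cm.
Lens 2: 1/d_i2 = 1/(17.0) − 1/(30.42) = 0.02595, so d_i2 = 38.54 cm; m₂ = −d_i2/d_o2 = -1.267.
m = m₁·m₂ = (+1.197)(-1.267) = -1.52.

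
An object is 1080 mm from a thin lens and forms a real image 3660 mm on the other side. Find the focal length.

f = 834 mm (converging)

Real image ⇒ d_i = +3660 mm.
1/f = 1/d_o + 1/d_i = 1/(1080) + 1/(3660) = 0.001199, so f = 834 mm.
Since f is positive, the thin lens is converging.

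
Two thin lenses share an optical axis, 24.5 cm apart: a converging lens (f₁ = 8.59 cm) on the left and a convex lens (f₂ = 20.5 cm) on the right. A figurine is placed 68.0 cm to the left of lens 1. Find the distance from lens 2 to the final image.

51.6 cm

Lens 1: 1/d_i1 = 1/f₁ − 1/d_o1 = 1/(8.59) − 1/(68.0) = 0.1017, so d_i1 = 9.832 cm.
The intermediate image is 9.832 cm to the right of lens 1, which is 24.5 − (9.832) = 14.67 cm to the left of lens 2, so d_o2 = +14.67 cm.
Lens 2: 1/d_i2 = 1/f₂ − 1/d_o2 = 1/(20.5) − 1/(14.67) = -0.01939, so d_i2 = -51.6 cm.
The final image is virtual, 51.6 cm to the left of lens 2 (overall magnification ≈ -0.51).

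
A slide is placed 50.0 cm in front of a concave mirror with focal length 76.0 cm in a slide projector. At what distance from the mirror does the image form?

Mirror equation: 1/s_i = 1/f − 1/s_o = 1/(76.00) − 1/(50.0) = 0.01316 − 0.02000 = -0.006842, so s_i = -146 cm.
The image is virtual, upright and enlarged, behind the mirror.

146 cm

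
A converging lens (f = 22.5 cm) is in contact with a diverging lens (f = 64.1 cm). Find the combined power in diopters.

P = +2.88 D

P₁ = 1/f₁ = 1/(0.225 m) = +4.444 D; P₂ = 1/f₂ = 1/(-0.641 m) = -1.560 D.
For thin lenses in contact, P = P₁ + P₂ = (+4.444) + (-1.560) = +2.88 D.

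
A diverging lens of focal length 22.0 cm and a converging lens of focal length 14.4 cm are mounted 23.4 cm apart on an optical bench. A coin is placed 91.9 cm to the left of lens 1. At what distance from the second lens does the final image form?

22.2 cm

Lens 1 is diverging, so f₁ = −22.0 cm.
Lens 1: 1/d_i1 = 1/f₁ − 1/d_o1 = 1/(-22.0) − 1/(91.9) = -0.05634, so d_i1 = -17.75 cm.
The intermediate image is 17.75 cm to the left of lens 1 (virtual), which is 23.4 − (-17.75) = 41.15 cm to the left of lens 2, so d_o2 = +41.15 cm.
Lens 2: 1/d_i2 = 1/f₂ − 1/d_o2 = 1/(14.4) − 1/(41.15) = 0.04514, so d_i2 = 22.2 cm.
The final image is real, 22.2 cm to the right of lens 2 (overall magnification ≈ -0.10).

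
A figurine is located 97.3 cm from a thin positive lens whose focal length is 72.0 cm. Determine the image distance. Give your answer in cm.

Lens equation: 1/s_i = 1/f − 1/s_o = 1/(72.00) − 1/(97.3) = 0.01389 − 0.01028 = 0.003611, so s_i = 277 cm.
The image is real, inverted and enlarged, on the far side of the lens.

277 cm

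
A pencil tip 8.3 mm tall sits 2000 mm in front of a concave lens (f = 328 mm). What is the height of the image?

For a concave lens, f = -328 mm.
1/d_i = 1/f − 1/d_o = 1/(-328.0) − 1/(2000) = -0.003549, so d_i = -281.8 mm.
m = −d_i/d_o = +0.1409.
|h_i| = |m|·h_o = 0.1409 × 8.3 = 1.17 mm. The image is virtual, upright and reduced, on the same side as the object.

1.17 mm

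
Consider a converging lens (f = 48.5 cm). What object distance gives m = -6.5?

56.0 cm

m = −d_i/d_o ⇒ d_i = −m·d_o.
1/f = 1/d_o + 1/d_i = 1/d_o − 1/(m·d_o) = (1 − 1/m)/d_o, so d_o = f(1 − 1/m) = (48.50)(1 − 1/(-6.5)) = 56.0 cm.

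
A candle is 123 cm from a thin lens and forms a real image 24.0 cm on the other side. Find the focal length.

f = 20.1 cm (converging)

Real image ⇒ d_i = +24.0 cm.
1/f = 1/d_o + 1/d_i = 1/(123) + 1/(24.0) = 0.04980, so f = 20.1 cm.
Since f is positive, the thin lens is converging.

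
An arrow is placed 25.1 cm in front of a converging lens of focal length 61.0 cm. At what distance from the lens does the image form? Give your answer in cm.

Lens equation: 1/q = 1/f − 1/p = 1/(61.00) − 1/(25.1) = 0.01639 − 0.03984 = -0.02345, so q = -42.6 cm.
The image is virtual, upright and enlarged, on the same side as the object.

42.6 cm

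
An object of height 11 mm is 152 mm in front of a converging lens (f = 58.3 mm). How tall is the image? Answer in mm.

1/d_i = 1/f − 1/d_o = 1/(58.30) − 1/(152) = 0.01057, so d_i = 94.57 mm.
m = −d_i/d_o = -0.6222.
|h_i| = |m|·h_o = 0.6222 × 11 = 6.84 mm. The image is real, inverted and reduced, on the far side of the lens.

6.84 mm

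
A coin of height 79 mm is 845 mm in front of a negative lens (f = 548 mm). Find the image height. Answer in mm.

For a negative lens, f = -548 mm.
1/d_i = 1/f − 1/d_o = 1/(-548.0) − 1/(845) = -0.003008, so d_i = -332.4 mm.
m = −d_i/d_o = +0.3934.
|h_i| = |m|·h_o = 0.3934 × 79 = 31.1 mm. The image is virtual, upright and reduced, on the same side as the object.

31.1 mm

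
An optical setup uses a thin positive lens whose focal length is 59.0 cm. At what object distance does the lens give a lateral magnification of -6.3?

m = −d_i/d_o ⇒ d_i = −m·d_o.
1/f = 1/d_o + 1/d_i = 1/d_o − 1/(m·d_o) = (1 − 1/m)/d_o, so d_o = f(1 − 1/m) = (59.00)(1 − 1/(-6.3)) = 68.4 cm.

68.4 cm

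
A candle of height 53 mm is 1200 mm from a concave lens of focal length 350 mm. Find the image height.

For a concave lens, f = -350 mm.
1/d_i = 1/f − 1/d_o = 1/(-350.0) − 1/(1200) = -0.003690, so d_i = -271.0 mm.
m = −d_i/d_o = +0.2258.
|h_i| = |m|·h_o = 0.2258 × 53 = 12.0 mm. The image is virtual, upright and reduced, on the same side as the object.

12.0 mm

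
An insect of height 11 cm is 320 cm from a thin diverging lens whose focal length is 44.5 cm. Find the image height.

For a diverging lens, f = -44.5 cm.
1/d_i = 1/f − 1/d_o = 1/(-44.50) − 1/(320) = -0.02560, so d_i = -39.07 cm.
m = −d_i/d_o = +0.1221.
|h_i| = |m|·h_o = 0.1221 × 11 = 1.34 cm. The image is virtual, upright and reduced, on the same side as the object.

1.34 cm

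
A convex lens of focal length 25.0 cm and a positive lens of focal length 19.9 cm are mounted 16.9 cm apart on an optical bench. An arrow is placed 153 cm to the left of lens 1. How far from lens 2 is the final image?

Lens 1: 1/d_i1 = 1/f₁ − 1/d_o1 = 1/(25.0) − 1/(153) = 0.03346, so d_i1 = 29.88 cm.
The intermediate image is 29.88 cm to the right of lens 1, which lies 12.98 cm to the right of lens 2 — a virtual object — so d_o2 = −12.98 cm.
Lens 2: 1/d_i2 = 1/f₂ − 1/d_o2 = 1/(19.9) − 1/(-12.98) = 0.1273, so d_i2 = 7.86 cm.
The final image is real, 7.86 cm to the right of lens 2 (overall magnification ≈ -0.12).

7.86 cm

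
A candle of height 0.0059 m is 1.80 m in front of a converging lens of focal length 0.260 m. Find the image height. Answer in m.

0.000996 m

1/d_i = 1/f − 1/d_o = 1/(0.2600) − 1/(1.80) = 3.291, so d_i = 0.3039 m.
m = −d_i/d_o = -0.1688.
|h_i| = |m|·h_o = 0.1688 × 0.0059 = 0.000996 m. The image is real, inverted and reduced, on the far side of the lens.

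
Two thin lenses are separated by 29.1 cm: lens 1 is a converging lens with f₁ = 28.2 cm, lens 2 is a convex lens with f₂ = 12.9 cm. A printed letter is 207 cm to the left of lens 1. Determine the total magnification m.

Lens 1: 1/d_i1 = 1/(28.2) − 1/(207) = 0.03063, so d_i1 = 32.65 cm; m₁ = −d_i1/d_o1 = -0.1577.
d_o2 = 29.1 − (32.65) = -3.550 cm (virtual object).
Lens 2: 1/d_i2 = 1/(12.9) − 1/(-3.550) = 0.3592, so d_i2 = 2.784 cm; m₂ = −d_i2/d_o2 = +0.7842.
m = m₁·m₂ = (-0.1577)(+0.7842) = -0.124.

m = -0.124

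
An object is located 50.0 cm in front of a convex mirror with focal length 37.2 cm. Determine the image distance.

21.3 cm

For a convex mirror, f = -37.2 cm.
Mirror equation: 1/q = 1/f − 1/p = 1/(-37.20) − 1/(50.0) = -0.02688 − 0.02000 = -0.04688, so q = -21.3 cm.
The image is virtual, upright and reduced, behind the mirror.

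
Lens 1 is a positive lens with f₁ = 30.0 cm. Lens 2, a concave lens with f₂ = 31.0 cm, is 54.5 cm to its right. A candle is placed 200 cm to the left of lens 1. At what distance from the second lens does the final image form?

11.9 cm

Lens 1: 1/d_i1 = 1/f₁ − 1/d_o1 = 1/(30.0) − 1/(200) = 0.02833, so d_i1 = 35.29 cm.
The intermediate image is 35.29 cm to the right of lens 1, which is 54.5 − (35.29) = 19.21 cm to the left of lens 2, so d_o2 = +19.21 cm.
Lens 2 is diverging, so f₂ = −31.0 cm.
Lens 2: 1/d_i2 = 1/f₂ − 1/d_o2 = 1/(-31.0) − 1/(19.21) = -0.08431, so d_i2 = -11.9 cm.
The final image is virtual, 11.9 cm to the left of lens 2 (overall magnification ≈ -0.11).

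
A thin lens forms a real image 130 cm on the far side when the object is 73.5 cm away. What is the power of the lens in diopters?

P = +2.13 D

d_i = +130 cm.
1/f = 1/d_o + 1/d_i = 1/(73.5) + 1/(130) = 0.02130 cm⁻¹.
f = 46.95 cm = 0.4695 m, so P = 1/f = +2.13 D.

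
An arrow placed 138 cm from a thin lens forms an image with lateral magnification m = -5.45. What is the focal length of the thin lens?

f = 117 cm (converging)

m = −d_i/d_o ⇒ d_i = −m·d_o = −(-5.45)·(138) = 752.1 cm.
1/f = 1/d_o + 1/d_i = 1/(138) + 1/(752.1) = 0.008576, so f = 117 cm.
Since f is positive, the thin lens is converging.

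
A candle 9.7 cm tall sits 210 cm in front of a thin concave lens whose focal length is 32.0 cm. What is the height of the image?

For a concave lens, f = -32.0 cm.
1/d_i = 1/f − 1/d_o = 1/(-32.00) − 1/(210) = -0.03601, so d_i = -27.77 cm.
m = −d_i/d_o = +0.1322.
|h_i| = |m|·h_o = 0.1322 × 9.7 = 1.28 cm. The image is virtual, upright and reduced, on the same side as the object.

1.28 cm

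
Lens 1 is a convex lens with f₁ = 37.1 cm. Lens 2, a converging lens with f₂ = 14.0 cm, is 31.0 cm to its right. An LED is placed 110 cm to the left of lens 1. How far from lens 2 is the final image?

8.97 cm

Lens 1: 1/d_i1 = 1/f₁ − 1/d_o1 = 1/(37.1) − 1/(110) = 0.01786, so d_i1 = 55.98 cm.
The intermediate image is 55.98 cm to the right of lens 1, which lies 24.98 cm to the right of lens 2 — a virtual object — so d_o2 = −24.98 cm.
Lens 2: 1/d_i2 = 1/f₂ − 1/d_o2 = 1/(14.0) − 1/(-24.98) = 0.1115, so d_i2 = 8.97 cm.
The final image is real, 8.97 cm to the right of lens 2 (overall magnification ≈ -0.18).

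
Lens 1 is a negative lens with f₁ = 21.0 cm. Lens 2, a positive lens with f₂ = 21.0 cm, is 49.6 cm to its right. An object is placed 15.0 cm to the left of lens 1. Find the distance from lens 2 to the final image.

32.8 cm

Lens 1 is diverging, so f₁ = −21.0 cm.
Lens 1: 1/d_i1 = 1/f₁ − 1/d_o1 = 1/(-21.0) − 1/(15.0) = -0.1143, so d_i1 = -8.750 cm.
The intermediate image is 8.750 cm to the left of lens 1 (virtual), which is 49.6 − (-8.750) = 58.35 cm to the left of lens 2, so d_o2 = +58.35 cm.
Lens 2: 1/d_i2 = 1/f₂ − 1/d_o2 = 1/(21.0) − 1/(58.35) = 0.03048, so d_i2 = 32.8 cm.
The final image is real, 32.8 cm to the right of lens 2 (overall magnification ≈ -0.33).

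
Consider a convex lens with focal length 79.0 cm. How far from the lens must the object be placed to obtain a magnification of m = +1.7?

32.5 cm

m = −d_i/d_o ⇒ d_i = −m·d_o.
1/f = 1/d_o + 1/d_i = 1/d_o − 1/(m·d_o) = (1 − 1/m)/d_o, so d_o = f(1 − 1/m) = (79.00)(1 − 1/(+1.7)) = 32.5 cm.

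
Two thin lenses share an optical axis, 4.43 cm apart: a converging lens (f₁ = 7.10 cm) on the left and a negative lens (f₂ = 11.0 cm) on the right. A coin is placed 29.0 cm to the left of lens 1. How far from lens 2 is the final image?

9.07 cm

Lens 1: 1/d_i1 = 1/f₁ − 1/d_o1 = 1/(7.10) − 1/(29.0) = 0.1064, so d_i1 = 9.402 cm.
The intermediate image is 9.402 cm to the right of lens 1, which lies 4.972 cm to the right of lens 2 — a virtual object — so d_o2 = −4.972 cm.
Lens 2 is diverging, so f₂ = −11.0 cm.
Lens 2: 1/d_i2 = 1/f₂ − 1/d_o2 = 1/(-11.0) − 1/(-4.972) = 0.1102, so d_i2 = 9.07 cm.
The final image is real, 9.07 cm to the right of lens 2 (overall magnification ≈ -0.59).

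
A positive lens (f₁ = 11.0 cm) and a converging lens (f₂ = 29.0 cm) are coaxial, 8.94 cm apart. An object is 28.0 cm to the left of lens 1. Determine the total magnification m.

Lens 1: 1/d_i1 = 1/(11.0) − 1/(28.0) = 0.05519, so d_i1 = 18.12 cm; m₁ = −d_i1/d_o1 = -0.6471.
d_o2 = 8.94 − (18.12) = -9.180 cm (virtual object).
Lens 2: 1/d_i2 = 1/(29.0) − 1/(-9.180) = 0.1434, so d_i2 = 6.973 cm; m₂ = −d_i2/d_o2 = +0.7596.
m = m₁·m₂ = (-0.6471)(+0.7596) = -0.492.

m = -0.492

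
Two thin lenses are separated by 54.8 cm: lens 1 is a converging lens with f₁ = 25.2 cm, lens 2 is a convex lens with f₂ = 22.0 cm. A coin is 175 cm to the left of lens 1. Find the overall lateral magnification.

m = +1.10

Lens 1: 1/d_i1 = 1/(25.2) − 1/(175) = 0.03397, so d_i1 = 29.44 cm; m₁ = −d_i1/d_o1 = -0.1682.
d_o2 = 54.8 − (29.44) = 25.36 cm.
Lens 2: 1/d_i2 = 1/(22.0) − 1/(25.36) = 0.006022, so d_i2 = 166.0 cm; m₂ = −d_i2/d_o2 = -6.548.
m = m₁·m₂ = (-0.1682)(-6.548) = +1.10.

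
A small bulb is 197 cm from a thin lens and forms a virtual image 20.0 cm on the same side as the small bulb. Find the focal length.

Virtual image ⇒ d_i = −20.0 cm.
1/f = 1/d_o + 1/d_i = 1/(197) + 1/(-20.0) = -0.04492, so f = -22.3 cm.
Since f is negative, the thin lens is diverging.

f = -22.3 cm (diverging)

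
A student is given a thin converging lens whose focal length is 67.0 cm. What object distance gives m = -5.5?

79.2 cm

m = −d_i/d_o ⇒ d_i = −m·d_o.
1/f = 1/d_o + 1/d_i = 1/d_o − 1/(m·d_o) = (1 − 1/m)/d_o, so d_o = f(1 − 1/m) = (67.00)(1 − 1/(-5.5)) = 79.2 cm.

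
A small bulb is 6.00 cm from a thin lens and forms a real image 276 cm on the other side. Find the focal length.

f = 5.87 cm (converging)

Real image ⇒ d_i = +276 cm.
1/f = 1/d_o + 1/d_i = 1/(6.00) + 1/(276) = 0.1703, so f = 5.87 cm.
Since f is positive, the thin lens is converging.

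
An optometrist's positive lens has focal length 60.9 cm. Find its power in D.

P = +1.64 D

f = 60.9 cm = 0.609 m.
P = 1/f = 1/(0.609 m) = +1.64 D.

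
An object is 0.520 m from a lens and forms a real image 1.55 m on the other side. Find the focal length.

f = 0.389 m (converging)

Real image ⇒ d_i = +1.55 m.
1/f = 1/d_o + 1/d_i = 1/(0.520) + 1/(1.55) = 2.568, so f = 0.389 m.
Since f is positive, the lens is converging.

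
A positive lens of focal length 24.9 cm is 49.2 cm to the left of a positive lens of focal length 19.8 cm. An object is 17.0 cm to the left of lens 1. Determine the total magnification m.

Lens 1: 1/d_i1 = 1/(24.9) − 1/(17.0) = -0.01866, so d_i1 = -53.58 cm; m₁ = −d_i1/d_o1 = +3.152.
d_o2 = 49.2 − (-53.58) = 102.8 cm.
Lens 2: 1/d_i2 = 1/(19.8) − 1/(102.8) = 0.04078, so d_i2 = 24.52 cm; m₂ = −d_i2/d_o2 = -0.2386.
m = m₁·m₂ = (+3.152)(-0.2386) = -0.752.

m = -0.752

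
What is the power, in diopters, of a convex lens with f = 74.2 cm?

f = 74.2 cm = 0.742 m.
P = 1/f = 1/(0.742 m) = +1.35 D.

P = +1.35 D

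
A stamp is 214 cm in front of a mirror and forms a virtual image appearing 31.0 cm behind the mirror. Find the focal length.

Virtual image ⇒ d_i = −31.0 cm.
1/f = 1/d_o + 1/d_i = 1/(214) + 1/(-31.0) = -0.02759, so f = -36.3 cm.
Since f is negative, the mirror is convex.

f = -36.3 cm (convex)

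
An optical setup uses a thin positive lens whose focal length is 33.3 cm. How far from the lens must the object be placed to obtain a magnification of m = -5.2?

m = −d_i/d_o ⇒ d_i = −m·d_o.
1/f = 1/d_o + 1/d_i = 1/d_o − 1/(m·d_o) = (1 − 1/m)/d_o, so d_o = f(1 − 1/m) = (33.30)(1 − 1/(-5.2)) = 39.7 cm.

39.7 cm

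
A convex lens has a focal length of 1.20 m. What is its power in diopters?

P = 1/f = 1/(1.20 m) = +0.833 D.

P = +0.833 D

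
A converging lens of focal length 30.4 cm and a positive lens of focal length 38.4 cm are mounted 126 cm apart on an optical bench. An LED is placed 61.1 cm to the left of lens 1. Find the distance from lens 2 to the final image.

92.8 cm

Lens 1: 1/d_i1 = 1/f₁ − 1/d_o1 = 1/(30.4) − 1/(61.1) = 0.01653, so d_i1 = 60.50 cm.
The intermediate image is 60.50 cm to the right of lens 1, which is 126 − (60.50) = 65.50 cm to the left of lens 2, so d_o2 = +65.50 cm.
Lens 2: 1/d_i2 = 1/f₂ − 1/d_o2 = 1/(38.4) − 1/(65.50) = 0.01077, so d_i2 = 92.8 cm.
The final image is real, 92.8 cm to the right of lens 2 (overall magnification ≈ 1.4).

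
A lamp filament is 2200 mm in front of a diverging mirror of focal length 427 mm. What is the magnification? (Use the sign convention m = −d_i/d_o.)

m = +0.163

For a diverging mirror, f = -427 mm.
1/d_i = 1/f − 1/d_o = 1/(-427.0) − 1/(2200) = -0.002796, so d_i = -357.6 mm.
m = −d_i/d_o = −(-357.6)/(2200) = +0.163.
The image is virtual, upright and reduced, behind the mirror.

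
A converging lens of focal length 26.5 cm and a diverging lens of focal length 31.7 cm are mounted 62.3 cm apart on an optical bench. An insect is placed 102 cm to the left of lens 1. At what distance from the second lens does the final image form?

Lens 1: 1/d_i1 = 1/f₁ − 1/d_o1 = 1/(26.5) − 1/(102) = 0.02793, so d_i1 = 35.80 cm.
The intermediate image is 35.80 cm to the right of lens 1, which is 62.3 − (35.80) = 26.50 cm to the left of lens 2, so d_o2 = +26.50 cm.
Lens 2 is diverging, so f₂ = −31.7 cm.
Lens 2: 1/d_i2 = 1/f₂ − 1/d_o2 = 1/(-31.7) − 1/(26.50) = -0.06928, so d_i2 = -14.4 cm.
The final image is virtual, 14.4 cm to the left of lens 2 (overall magnification ≈ -0.19).

14.4 cm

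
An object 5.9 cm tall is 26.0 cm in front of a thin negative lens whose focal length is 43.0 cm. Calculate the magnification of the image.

m = +0.623

For a negative lens, f = -43.0 cm.
1/d_i = 1/f − 1/d_o = 1/(-43.00) − 1/(26.0) = -0.06172, so d_i = -16.20 cm.
m = −d_i/d_o = −(-16.20)/(26.0) = +0.623.
The image is virtual, upright and reduced, on the same side as the object.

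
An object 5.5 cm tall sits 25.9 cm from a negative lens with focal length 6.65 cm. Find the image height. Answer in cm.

For a negative lens, f = -6.65 cm.
1/d_i = 1/f − 1/d_o = 1/(-6.650) − 1/(25.9) = -0.1890, so d_i = -5.291 cm.
m = −d_i/d_o = +0.2043.
|h_i| = |m|·h_o = 0.2043 × 5.5 = 1.12 cm. The image is virtual, upright and reduced, on the same side as the object.

1.12 cm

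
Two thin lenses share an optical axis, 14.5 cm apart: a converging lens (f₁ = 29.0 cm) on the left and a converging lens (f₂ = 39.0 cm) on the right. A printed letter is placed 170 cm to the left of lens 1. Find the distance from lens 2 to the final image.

Lens 1: 1/d_i1 = 1/f₁ − 1/d_o1 = 1/(29.0) − 1/(170) = 0.02860, so d_i1 = 34.96 cm.
The intermediate image is 34.96 cm to the right of lens 1, which lies 20.46 cm to the right of lens 2 — a virtual object — so d_o2 = −20.46 cm.
Lens 2: 1/d_i2 = 1/f₂ − 1/d_o2 = 1/(39.0) − 1/(-20.46) = 0.07452, so d_i2 = 13.4 cm.
The final image is real, 13.4 cm to the right of lens 2 (overall magnification ≈ -0.13).

13.4 cm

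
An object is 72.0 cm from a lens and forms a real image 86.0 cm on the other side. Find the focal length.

Real image ⇒ d_i = +86.0 cm.
1/f = 1/d_o + 1/d_i = 1/(72.0) + 1/(86.0) = 0.02552, so f = 39.2 cm.
Since f is positive, the lens is converging.

f = 39.2 cm (converging)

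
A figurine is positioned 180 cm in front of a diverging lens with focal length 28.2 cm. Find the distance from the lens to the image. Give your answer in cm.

24.4 cm

For a diverging lens, f = -28.2 cm.
Thin-lens equation: 1/d_i = 1/f − 1/d_o = 1/(-28.20) − 1/(180) = -0.03546 − 0.005556 = -0.04102, so d_i = -24.4 cm.
The image is virtual, upright and reduced, on the same side as the object.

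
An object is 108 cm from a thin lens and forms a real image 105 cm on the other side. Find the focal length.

f = 53.2 cm (converging)

Real image ⇒ d_i = +105 cm.
1/f = 1/d_o + 1/d_i = 1/(108) + 1/(105) = 0.01878, so f = 53.2 cm.
Since f is positive, the thin lens is converging.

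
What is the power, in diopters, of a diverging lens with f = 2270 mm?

P = -0.441 D

For a diverging lens, f = −2270 mm.
f = -227 cm = -2.27 m.
P = 1/f = 1/(-2.27 m) = -0.441 D.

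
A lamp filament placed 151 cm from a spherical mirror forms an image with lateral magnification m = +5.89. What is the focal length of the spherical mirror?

m = −d_i/d_o ⇒ d_i = −m·d_o = −(+5.89)·(151) = -889.4 cm.
1/f = 1/d_o + 1/d_i = 1/(151) + 1/(-889.4) = 0.005498, so f = 182 cm.
Since f is positive, the spherical mirror is concave.

f = 182 cm (concave)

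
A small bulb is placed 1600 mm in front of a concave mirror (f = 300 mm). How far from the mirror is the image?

Mirror equation: 1/s_i = 1/f − 1/s_o = 1/(300.0) − 1/(1600) = 0.003333 − 0.0006250 = 0.002708, so s_i = 369 mm.
The image is real, inverted and reduced, in front of the mirror.

369 mm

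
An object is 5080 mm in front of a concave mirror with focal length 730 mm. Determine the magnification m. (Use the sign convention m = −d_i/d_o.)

1/d_i = 1/f − 1/d_o = 1/(730.0) − 1/(5080) = 0.001173, so d_i = 852.5 mm.
m = −d_i/d_o = −(852.5)/(5080) = -0.168.
The image is real, inverted and reduced, in front of the mirror.

m = -0.168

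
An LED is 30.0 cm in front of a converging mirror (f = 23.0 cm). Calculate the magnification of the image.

1/d_i = 1/f − 1/d_o = 1/(23.00) − 1/(30.0) = 0.01014, so d_i = 98.57 cm.
m = −d_i/d_o = −(98.57)/(30.0) = -3.29.
The image is real, inverted and enlarged, in front of the mirror.

m = -3.29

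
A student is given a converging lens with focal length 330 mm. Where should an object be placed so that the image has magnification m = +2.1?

173 mm

m = −d_i/d_o ⇒ d_i = −m·d_o.
1/f = 1/d_o + 1/d_i = 1/d_o − 1/(m·d_o) = (1 − 1/m)/d_o, so d_o = f(1 − 1/m) = (330.0)(1 − 1/(+2.1)) = 173 mm.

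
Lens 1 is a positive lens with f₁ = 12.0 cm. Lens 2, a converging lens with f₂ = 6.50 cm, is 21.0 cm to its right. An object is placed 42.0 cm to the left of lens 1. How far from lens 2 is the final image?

11.9 cm

Lens 1: 1/d_i1 = 1/f₁ − 1/d_o1 = 1/(12.0) − 1/(42.0) = 0.05952, so d_i1 = 16.80 cm.
The intermediate image is 16.80 cm to the right of lens 1, which is 21.0 − (16.80) = 4.200 cm to the left of lens 2, so d_o2 = +4.200 cm.
Lens 2: 1/d_i2 = 1/f₂ − 1/d_o2 = 1/(6.50) − 1/(4.200) = -0.08425, so d_i2 = -11.9 cm.
The final image is virtual, 11.9 cm to the left of lens 2 (overall magnification ≈ -1.1).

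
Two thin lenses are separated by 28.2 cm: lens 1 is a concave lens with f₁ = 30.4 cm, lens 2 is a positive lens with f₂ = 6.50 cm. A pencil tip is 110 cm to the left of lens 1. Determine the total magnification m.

f₁ = −30.4 cm (diverging).
Lens 1: 1/d_i1 = 1/(-30.4) − 1/(110) = -0.04199, so d_i1 = -23.82 cm; m₁ = −d_i1/d_o1 = +0.2165.
d_o2 = 28.2 − (-23.82) = 52.02 cm.
Lens 2: 1/d_i2 = 1/(6.50) − 1/(52.02) = 0.1346, so d_i2 = 7.428 cm; m₂ = −d_i2/d_o2 = -0.1428.
m = m₁·m₂ = (+0.2165)(-0.1428) = -0.0309.

m = -0.0309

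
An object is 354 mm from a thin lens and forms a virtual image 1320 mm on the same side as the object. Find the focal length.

f = 484 mm (converging)

Virtual image ⇒ d_i = −1320 mm.
1/f = 1/d_o + 1/d_i = 1/(354) + 1/(-1320) = 0.002067, so f = 484 mm.
Since f is positive, the thin lens is converging.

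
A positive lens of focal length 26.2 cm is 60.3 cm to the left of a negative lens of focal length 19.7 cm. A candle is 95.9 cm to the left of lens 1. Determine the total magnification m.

m = -0.168

Lens 1: 1/d_i1 = 1/(26.2) − 1/(95.9) = 0.02774, so d_i1 = 36.05 cm; m₁ = −d_i1/d_o1 = -0.3759.
d_o2 = 60.3 − (36.05) = 24.25 cm.
f₂ = −19.7 cm (diverging).
Lens 2: 1/d_i2 = 1/(-19.7) − 1/(24.25) = -0.09200, so d_i2 = -10.87 cm; m₂ = −d_i2/d_o2 = +0.4482.
m = m₁·m₂ = (-0.3759)(+0.4482) = -0.168.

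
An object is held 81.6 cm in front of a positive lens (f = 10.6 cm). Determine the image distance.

12.2 cm

Thin-lens equation: 1/v = 1/f − 1/u = 1/(10.60) − 1/(81.6) = 0.09434 − 0.01225 = 0.08208, so v = 12.2 cm.
The image is real, inverted and reduced, on the far side of the lens.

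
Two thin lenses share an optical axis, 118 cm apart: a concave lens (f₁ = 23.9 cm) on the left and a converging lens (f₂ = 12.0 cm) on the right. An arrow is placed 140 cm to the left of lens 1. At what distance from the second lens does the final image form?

Lens 1 is diverging, so f₁ = −23.9 cm.
Lens 1: 1/d_i1 = 1/f₁ − 1/d_o1 = 1/(-23.9) − 1/(140) = -0.04898, so d_i1 = -20.41 cm.
The intermediate image is 20.41 cm to the left of lens 1 (virtual), which is 118 − (-20.41) = 138.4 cm to the left of lens 2, so d_o2 = +138.4 cm.
Lens 2: 1/d_i2 = 1/f₂ − 1/d_o2 = 1/(12.0) − 1/(138.4) = 0.07611, so d_i2 = 13.1 cm.
The final image is real, 13.1 cm to the right of lens 2 (overall magnification ≈ -0.014).

13.1 cm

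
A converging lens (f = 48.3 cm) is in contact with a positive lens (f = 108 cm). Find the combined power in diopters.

P = +3.00 D

P₁ = 1/f₁ = 1/(0.483 m) = +2.070 D; P₂ = 1/f₂ = 1/(1.08 m) = +0.9259 D.
For thin lenses in contact, P = P₁ + P₂ = (+2.070) + (+0.9259) = +3.00 D.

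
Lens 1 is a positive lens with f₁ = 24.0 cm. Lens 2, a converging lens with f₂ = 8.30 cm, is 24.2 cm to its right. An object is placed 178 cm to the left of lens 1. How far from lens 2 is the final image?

2.48 cm

Lens 1: 1/d_i1 = 1/f₁ − 1/d_o1 = 1/(24.0) − 1/(178) = 0.03605, so d_i1 = 27.74 cm.
The intermediate image is 27.74 cm to the right of lens 1, which lies 3.540 cm to the right of lens 2 — a virtual object — so d_o2 = −3.540 cm.
Lens 2: 1/d_i2 = 1/f₂ − 1/d_o2 = 1/(8.30) − 1/(-3.540) = 0.4030, so d_i2 = 2.48 cm.
The final image is real, 2.48 cm to the right of lens 2 (overall magnification ≈ -0.11).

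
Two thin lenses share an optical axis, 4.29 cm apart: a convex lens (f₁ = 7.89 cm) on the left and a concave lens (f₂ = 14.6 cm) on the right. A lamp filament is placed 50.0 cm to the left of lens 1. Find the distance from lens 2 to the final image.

Lens 1: 1/d_i1 = 1/f₁ − 1/d_o1 = 1/(7.89) − 1/(50.0) = 0.1067, so d_i1 = 9.368 cm.
The intermediate image is 9.368 cm to the right of lens 1, which lies 5.078 cm to the right of lens 2 — a virtual object — so d_o2 = −5.078 cm.
Lens 2 is diverging, so f₂ = −14.6 cm.
Lens 2: 1/d_i2 = 1/f₂ − 1/d_o2 = 1/(-14.6) − 1/(-5.078) = 0.1284, so d_i2 = 7.79 cm.
The final image is real, 7.79 cm to the right of lens 2 (overall magnification ≈ -0.29).

7.79 cm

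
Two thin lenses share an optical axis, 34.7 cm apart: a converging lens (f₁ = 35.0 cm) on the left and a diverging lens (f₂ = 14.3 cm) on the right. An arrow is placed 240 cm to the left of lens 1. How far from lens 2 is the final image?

Lens 1: 1/d_i1 = 1/f₁ − 1/d_o1 = 1/(35.0) − 1/(240) = 0.02440, so d_i1 = 40.98 cm.
The intermediate image is 40.98 cm to the right of lens 1, which lies 6.280 cm to the right of lens 2 — a virtual object — so d_o2 = −6.280 cm.
Lens 2 is diverging, so f₂ = −14.3 cm.
Lens 2: 1/d_i2 = 1/f₂ − 1/d_o2 = 1/(-14.3) − 1/(-6.280) = 0.08931, so d_i2 = 11.2 cm.
The final image is real, 11.2 cm to the right of lens 2 (overall magnification ≈ -0.30).

11.2 cm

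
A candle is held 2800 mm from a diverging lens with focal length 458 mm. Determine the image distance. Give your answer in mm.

For a diverging lens, f = -458 mm.
Lens equation: 1/d_i = 1/f − 1/d_o = 1/(-458.0) − 1/(2800) = -0.002183 − 0.0003571 = -0.002541, so d_i = -394 mm.
The image is virtual, upright and reduced, on the same side as the object.

394 mm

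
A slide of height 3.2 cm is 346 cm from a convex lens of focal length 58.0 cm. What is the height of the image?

1/d_i = 1/f − 1/d_o = 1/(58.00) − 1/(346) = 0.01435, so d_i = 69.68 cm.
m = −d_i/d_o = -0.2014.
|h_i| = |m|·h_o = 0.2014 × 3.2 = 0.644 cm. The image is real, inverted and reduced, on the far side of the lens.

0.644 cm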